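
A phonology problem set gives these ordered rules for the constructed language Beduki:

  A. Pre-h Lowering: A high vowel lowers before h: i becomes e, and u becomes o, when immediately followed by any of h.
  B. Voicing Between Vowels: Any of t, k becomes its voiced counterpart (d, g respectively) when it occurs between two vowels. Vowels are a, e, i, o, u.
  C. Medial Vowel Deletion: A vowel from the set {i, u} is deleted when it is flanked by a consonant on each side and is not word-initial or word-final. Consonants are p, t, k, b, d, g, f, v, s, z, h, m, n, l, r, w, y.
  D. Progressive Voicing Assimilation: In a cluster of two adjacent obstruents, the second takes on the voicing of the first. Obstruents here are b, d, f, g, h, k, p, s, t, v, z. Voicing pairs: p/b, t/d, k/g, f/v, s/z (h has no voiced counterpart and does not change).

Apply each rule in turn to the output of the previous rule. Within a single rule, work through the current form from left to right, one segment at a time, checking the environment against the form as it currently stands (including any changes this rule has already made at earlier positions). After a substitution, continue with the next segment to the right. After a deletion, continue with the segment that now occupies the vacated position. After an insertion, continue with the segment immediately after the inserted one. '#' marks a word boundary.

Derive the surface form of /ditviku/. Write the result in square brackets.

A Pre-h Lowering: no change — [ditviku]
B Voicing Between Vowels: [ditviku] → [ditvigu]
C Medial Vowel Deletion: [ditvigu] → [dtvgu]
D Progressive Voicing Assimilation: [dtvgu] → [ddvgu]

[ddvgu]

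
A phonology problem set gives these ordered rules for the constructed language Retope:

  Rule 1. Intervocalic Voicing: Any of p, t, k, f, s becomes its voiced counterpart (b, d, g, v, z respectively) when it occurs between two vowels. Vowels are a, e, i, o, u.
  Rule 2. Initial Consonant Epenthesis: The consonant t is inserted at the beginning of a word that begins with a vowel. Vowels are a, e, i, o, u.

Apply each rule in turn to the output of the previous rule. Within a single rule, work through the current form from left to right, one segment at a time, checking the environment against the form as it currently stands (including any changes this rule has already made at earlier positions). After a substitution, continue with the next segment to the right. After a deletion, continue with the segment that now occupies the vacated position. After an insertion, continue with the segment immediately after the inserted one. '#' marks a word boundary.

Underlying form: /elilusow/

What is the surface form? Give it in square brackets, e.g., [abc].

Rule 1 Intervocalic Voicing: [elilusow] → [eliluzow]
Rule 2 Initial Consonant Epenthesis: [eliluzow] → [teliluzow]

[teliluzow]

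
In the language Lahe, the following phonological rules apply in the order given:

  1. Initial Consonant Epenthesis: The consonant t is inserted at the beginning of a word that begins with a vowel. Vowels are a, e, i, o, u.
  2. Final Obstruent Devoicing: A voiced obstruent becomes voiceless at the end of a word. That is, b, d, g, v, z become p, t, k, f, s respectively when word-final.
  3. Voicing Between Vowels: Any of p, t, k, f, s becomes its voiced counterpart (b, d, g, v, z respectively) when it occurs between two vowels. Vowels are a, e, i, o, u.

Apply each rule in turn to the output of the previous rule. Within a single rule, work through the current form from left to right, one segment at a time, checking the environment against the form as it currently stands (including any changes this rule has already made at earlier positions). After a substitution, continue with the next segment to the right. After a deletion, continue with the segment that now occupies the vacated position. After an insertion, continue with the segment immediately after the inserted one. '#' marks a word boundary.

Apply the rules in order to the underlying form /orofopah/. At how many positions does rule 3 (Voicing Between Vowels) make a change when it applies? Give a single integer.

2

1 Initial Consonant Epenthesis: [orofopah] → [torofopah]
2 Final Obstruent Devoicing: no change — [torofopah]
3 Voicing Between Vowels: [torofopah] → [torovobah]
Rule 3 changed 2 position(s).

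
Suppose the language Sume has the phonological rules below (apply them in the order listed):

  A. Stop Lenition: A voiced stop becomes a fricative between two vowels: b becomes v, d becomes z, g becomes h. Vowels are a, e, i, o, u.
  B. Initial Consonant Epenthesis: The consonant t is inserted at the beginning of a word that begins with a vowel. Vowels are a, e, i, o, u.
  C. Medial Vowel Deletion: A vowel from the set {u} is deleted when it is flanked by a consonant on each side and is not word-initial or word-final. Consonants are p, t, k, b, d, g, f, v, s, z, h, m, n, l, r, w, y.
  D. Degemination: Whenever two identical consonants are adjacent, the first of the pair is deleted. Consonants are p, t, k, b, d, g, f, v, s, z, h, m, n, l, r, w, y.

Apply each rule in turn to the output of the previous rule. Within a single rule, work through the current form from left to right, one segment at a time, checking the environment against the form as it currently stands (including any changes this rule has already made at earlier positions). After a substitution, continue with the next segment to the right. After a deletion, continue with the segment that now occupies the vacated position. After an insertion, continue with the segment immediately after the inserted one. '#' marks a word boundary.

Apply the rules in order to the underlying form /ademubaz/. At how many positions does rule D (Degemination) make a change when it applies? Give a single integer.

A Stop Lenition: [ademubaz] → [azemuvaz]
B Initial Consonant Epenthesis: [azemuvaz] → [tazemuvaz]
C Medial Vowel Deletion: [tazemuvaz] → [tazemvaz]
D Degemination: no change — [tazemvaz]
Rule D changed 0 position(s).

0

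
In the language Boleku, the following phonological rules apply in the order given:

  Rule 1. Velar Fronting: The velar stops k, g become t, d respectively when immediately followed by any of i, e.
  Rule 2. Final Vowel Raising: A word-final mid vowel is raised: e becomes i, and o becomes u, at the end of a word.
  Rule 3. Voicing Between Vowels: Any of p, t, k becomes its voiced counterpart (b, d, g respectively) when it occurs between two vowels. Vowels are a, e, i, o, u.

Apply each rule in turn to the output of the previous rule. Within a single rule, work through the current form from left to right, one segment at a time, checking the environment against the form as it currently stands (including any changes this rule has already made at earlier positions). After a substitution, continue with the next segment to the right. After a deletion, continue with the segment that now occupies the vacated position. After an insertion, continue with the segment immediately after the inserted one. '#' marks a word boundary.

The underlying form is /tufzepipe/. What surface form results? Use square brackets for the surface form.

[tufzebibi]

Rule 1 Velar Fronting: no change — [tufzepipe]
Rule 2 Final Vowel Raising: [tufzepipe] → [tufzepipi]
Rule 3 Voicing Between Vowels: [tufzepipi] → [tufzebibi]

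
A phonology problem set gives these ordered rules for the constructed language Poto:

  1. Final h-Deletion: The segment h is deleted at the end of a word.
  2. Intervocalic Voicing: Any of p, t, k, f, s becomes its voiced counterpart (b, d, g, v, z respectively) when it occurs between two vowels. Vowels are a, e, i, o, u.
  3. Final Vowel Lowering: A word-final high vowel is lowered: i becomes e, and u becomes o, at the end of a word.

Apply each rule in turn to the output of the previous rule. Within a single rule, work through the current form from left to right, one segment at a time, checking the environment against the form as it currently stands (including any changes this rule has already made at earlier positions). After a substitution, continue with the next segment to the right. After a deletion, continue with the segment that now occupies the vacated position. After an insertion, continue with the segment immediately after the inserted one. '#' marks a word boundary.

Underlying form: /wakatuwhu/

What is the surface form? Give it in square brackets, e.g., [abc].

[wagaduwho]

1 Final h-Deletion: no change — [wakatuwhu]
2 Intervocalic Voicing: [wakatuwhu] → [wagaduwhu]
3 Final Vowel Lowering: [wagaduwhu] → [wagaduwho]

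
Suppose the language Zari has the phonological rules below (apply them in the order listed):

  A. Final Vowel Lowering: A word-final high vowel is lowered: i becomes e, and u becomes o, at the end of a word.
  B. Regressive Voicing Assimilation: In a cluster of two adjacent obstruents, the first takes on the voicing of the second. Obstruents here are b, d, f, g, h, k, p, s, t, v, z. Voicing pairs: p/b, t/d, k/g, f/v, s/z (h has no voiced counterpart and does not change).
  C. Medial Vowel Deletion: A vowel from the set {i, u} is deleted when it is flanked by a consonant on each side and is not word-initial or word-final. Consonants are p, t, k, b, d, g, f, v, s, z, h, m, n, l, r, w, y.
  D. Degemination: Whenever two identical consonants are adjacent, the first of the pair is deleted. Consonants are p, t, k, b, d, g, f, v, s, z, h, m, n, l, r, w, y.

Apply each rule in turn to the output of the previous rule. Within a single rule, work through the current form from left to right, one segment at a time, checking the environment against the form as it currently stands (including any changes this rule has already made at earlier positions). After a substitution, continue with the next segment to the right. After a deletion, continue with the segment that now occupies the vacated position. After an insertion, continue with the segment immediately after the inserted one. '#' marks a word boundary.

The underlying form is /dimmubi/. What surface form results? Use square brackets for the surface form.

A Final Vowel Lowering: [dimmubi] → [dimmube]
B Regressive Voicing Assimilation: no change — [dimmube]
C Medial Vowel Deletion: [dimmube] → [dmmbe]
D Degemination: [dmmbe] → [dmbe]

[dmbe]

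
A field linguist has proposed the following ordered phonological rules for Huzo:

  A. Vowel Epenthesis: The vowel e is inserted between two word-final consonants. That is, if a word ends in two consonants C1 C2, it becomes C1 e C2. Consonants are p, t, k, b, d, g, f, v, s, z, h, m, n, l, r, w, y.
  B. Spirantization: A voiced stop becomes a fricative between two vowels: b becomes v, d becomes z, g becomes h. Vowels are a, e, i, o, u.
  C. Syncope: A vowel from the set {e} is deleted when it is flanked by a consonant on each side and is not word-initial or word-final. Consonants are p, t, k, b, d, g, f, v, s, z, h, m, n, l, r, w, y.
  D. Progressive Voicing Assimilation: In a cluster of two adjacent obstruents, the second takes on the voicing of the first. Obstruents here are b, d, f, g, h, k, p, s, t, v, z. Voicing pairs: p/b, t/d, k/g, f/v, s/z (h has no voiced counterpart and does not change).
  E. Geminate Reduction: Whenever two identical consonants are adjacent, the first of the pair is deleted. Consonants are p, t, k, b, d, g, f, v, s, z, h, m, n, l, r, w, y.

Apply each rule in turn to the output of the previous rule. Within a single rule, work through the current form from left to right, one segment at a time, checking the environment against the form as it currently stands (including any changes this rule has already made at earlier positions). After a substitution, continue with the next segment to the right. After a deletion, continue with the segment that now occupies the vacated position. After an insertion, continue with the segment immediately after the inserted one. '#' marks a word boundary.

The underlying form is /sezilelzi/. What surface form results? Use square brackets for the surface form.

A Vowel Epenthesis: no change — [sezilelzi]
B Spirantization: no change — [sezilelzi]
C Syncope: [sezilelzi] → [szillzi]
D Progressive Voicing Assimilation: [szillzi] → [ssillzi]
E Geminate Reduction: [ssillzi] → [silzi]

[silzi]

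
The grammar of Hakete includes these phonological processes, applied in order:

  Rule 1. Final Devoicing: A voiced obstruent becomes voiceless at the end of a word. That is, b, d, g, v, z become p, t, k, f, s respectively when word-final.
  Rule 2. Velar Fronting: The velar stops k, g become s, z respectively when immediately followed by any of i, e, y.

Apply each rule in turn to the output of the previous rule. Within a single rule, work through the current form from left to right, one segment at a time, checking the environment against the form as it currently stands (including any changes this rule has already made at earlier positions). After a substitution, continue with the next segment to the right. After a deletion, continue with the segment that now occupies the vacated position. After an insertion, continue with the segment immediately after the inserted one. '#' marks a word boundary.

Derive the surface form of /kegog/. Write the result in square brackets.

Rule 1 Final Devoicing: [kegog] → [kegok]
Rule 2 Velar Fronting: [kegok] → [segok]

[segok]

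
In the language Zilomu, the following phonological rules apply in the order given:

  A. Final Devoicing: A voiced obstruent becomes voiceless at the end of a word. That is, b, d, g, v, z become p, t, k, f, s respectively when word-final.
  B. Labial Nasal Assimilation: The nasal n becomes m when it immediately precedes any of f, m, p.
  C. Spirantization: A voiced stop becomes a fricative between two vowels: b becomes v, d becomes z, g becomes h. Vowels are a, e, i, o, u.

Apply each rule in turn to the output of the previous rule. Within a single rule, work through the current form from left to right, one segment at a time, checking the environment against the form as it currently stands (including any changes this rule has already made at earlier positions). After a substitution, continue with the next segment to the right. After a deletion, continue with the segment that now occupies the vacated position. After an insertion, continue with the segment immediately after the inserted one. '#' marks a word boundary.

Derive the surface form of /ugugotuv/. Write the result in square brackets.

A Final Devoicing: [ugugotuv] → [ugugotuf]
B Labial Nasal Assimilation: no change — [ugugotuf]
C Spirantization: [ugugotuf] → [uhuhotuf]

[uhuhotuf]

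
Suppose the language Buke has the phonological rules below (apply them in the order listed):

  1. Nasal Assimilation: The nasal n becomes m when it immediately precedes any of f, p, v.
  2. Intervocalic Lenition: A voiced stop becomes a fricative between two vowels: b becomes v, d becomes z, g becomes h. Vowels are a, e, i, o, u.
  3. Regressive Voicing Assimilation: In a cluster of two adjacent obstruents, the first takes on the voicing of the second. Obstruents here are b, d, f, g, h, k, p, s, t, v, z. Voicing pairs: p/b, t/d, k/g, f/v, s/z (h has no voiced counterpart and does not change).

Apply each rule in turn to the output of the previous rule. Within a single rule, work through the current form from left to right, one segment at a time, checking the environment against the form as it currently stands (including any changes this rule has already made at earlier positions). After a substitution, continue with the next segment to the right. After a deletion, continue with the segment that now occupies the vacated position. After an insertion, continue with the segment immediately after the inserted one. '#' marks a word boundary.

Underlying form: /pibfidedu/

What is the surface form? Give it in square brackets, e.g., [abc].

1 Nasal Assimilation: no change — [pibfidedu]
2 Intervocalic Lenition: [pibfidedu] → [pibfizezu]
3 Regressive Voicing Assimilation: [pibfizezu] → [pipfizezu]

[pipfizezu]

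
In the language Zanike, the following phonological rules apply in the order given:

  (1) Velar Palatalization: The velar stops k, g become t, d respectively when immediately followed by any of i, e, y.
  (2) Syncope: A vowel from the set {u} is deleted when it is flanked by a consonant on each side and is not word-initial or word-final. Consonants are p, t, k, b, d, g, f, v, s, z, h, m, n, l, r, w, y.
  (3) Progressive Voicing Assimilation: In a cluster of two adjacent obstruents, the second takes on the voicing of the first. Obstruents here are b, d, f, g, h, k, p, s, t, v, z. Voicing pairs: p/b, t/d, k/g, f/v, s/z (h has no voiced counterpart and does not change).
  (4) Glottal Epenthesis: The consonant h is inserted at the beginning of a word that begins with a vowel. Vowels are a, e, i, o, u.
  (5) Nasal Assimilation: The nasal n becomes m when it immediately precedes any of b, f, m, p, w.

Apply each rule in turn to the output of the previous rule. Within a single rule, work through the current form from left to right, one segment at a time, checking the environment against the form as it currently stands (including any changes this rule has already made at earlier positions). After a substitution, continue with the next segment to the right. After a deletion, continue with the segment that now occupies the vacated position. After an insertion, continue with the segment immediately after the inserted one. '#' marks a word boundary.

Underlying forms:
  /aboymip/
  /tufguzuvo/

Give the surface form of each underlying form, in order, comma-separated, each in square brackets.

[haboymip], [tfksfo]

/aboymip/:
  (1) Velar Palatalization: no change — [aboymip]
  (2) Syncope: no change — [aboymip]
  (3) Progressive Voicing Assimilation: no change — [aboymip]
  (4) Glottal Epenthesis: [aboymip] → [haboymip]
  (5) Nasal Assimilation: no change — [haboymip]
/tufguzuvo/:
  (1) Velar Palatalization: no change — [tufguzuvo]
  (2) Syncope: [tufguzuvo] → [tfgzvo]
  (3) Progressive Voicing Assimilation: [tfgzvo] → [tfksfo]
  (4) Glottal Epenthesis: no change — [tfksfo]
  (5) Nasal Assimilation: no change — [tfksfo]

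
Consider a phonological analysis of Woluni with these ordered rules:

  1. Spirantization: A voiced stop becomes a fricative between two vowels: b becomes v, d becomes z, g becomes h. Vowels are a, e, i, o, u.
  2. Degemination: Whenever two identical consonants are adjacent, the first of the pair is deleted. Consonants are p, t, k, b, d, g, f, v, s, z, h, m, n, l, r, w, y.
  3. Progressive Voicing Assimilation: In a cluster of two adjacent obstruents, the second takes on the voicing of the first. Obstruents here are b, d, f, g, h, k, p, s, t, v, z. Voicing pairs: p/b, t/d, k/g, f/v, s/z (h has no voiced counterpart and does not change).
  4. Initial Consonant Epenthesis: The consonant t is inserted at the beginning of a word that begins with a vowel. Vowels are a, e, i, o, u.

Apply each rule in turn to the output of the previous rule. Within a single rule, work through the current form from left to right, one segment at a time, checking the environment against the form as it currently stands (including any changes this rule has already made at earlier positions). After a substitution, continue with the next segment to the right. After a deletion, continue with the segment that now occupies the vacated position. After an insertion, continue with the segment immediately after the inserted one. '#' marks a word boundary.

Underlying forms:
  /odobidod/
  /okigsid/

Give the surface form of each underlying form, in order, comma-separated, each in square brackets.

[tozovizod], [tokigzid]

/odobidod/:
  1 Spirantization: [odobidod] → [ozovizod]
  2 Degemination: no change — [ozovizod]
  3 Progressive Voicing Assimilation: no change — [ozovizod]
  4 Initial Consonant Epenthesis: [ozovizod] → [tozovizod]
/okigsid/:
  1 Spirantization: no change — [okigsid]
  2 Degemination: no change — [okigsid]
  3 Progressive Voicing Assimilation: [okigsid] → [okigzid]
  4 Initial Consonant Epenthesis: [okigzid] → [tokigzid]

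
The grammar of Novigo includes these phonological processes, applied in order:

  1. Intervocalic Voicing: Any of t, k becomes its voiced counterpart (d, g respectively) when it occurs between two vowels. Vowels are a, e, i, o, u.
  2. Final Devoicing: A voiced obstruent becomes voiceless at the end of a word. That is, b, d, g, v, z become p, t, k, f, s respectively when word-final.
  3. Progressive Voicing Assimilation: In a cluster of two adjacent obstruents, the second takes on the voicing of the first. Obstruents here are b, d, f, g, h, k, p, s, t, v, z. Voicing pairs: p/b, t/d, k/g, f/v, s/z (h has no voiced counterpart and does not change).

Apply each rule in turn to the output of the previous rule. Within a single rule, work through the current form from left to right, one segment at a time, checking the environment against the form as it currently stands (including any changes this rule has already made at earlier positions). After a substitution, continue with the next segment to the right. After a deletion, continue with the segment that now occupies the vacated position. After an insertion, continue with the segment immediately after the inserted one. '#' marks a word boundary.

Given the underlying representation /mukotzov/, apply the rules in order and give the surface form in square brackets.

1 Intervocalic Voicing: [mukotzov] → [mugotzov]
2 Final Devoicing: [mugotzov] → [mugotzof]
3 Progressive Voicing Assimilation: [mugotzof] → [mugotsof]

[mugotsof]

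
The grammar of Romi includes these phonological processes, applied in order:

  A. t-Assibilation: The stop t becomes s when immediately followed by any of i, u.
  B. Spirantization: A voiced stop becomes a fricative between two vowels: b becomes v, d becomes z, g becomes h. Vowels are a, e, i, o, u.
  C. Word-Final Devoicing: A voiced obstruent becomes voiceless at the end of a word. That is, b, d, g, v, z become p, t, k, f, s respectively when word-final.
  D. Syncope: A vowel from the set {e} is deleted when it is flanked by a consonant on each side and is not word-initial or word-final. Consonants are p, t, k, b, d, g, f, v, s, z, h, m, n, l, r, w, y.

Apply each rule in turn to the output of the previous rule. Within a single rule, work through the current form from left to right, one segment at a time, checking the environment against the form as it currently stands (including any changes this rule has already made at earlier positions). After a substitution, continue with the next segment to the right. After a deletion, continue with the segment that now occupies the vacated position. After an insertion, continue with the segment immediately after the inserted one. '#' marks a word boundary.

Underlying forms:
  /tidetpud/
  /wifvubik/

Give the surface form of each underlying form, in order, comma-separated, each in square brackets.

/tidetpud/:
  A t-Assibilation: [tidetpud] → [sidetpud]
  B Spirantization: [sidetpud] → [sizetpud]
  C Word-Final Devoicing: [sizetpud] → [sizetput]
  D Syncope: [sizetput] → [siztput]
/wifvubik/:
  A t-Assibilation: no change — [wifvubik]
  B Spirantization: [wifvubik] → [wifvuvik]
  C Word-Final Devoicing: no change — [wifvuvik]
  D Syncope: no change — [wifvuvik]

[siztput], [wifvuvik]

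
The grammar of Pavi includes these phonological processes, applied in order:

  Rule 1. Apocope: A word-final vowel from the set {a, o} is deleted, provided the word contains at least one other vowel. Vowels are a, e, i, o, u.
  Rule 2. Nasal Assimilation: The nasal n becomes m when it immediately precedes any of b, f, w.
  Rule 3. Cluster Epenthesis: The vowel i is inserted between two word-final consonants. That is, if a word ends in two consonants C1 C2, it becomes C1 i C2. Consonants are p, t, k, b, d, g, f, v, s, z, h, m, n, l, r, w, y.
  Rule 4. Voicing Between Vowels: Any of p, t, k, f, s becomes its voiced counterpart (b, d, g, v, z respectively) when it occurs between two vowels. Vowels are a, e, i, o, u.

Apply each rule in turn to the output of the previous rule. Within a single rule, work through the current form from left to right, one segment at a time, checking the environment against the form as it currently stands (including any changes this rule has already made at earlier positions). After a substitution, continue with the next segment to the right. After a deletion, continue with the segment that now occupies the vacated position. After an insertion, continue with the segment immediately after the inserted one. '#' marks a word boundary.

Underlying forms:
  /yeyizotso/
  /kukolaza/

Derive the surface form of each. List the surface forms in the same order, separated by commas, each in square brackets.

/yeyizotso/:
  Rule 1 Apocope: [yeyizotso] → [yeyizots]
  Rule 2 Nasal Assimilation: no change — [yeyizots]
  Rule 3 Cluster Epenthesis: [yeyizots] → [yeyizotis]
  Rule 4 Voicing Between Vowels: [yeyizotis] → [yeyizodis]
/kukolaza/:
  Rule 1 Apocope: [kukolaza] → [kukolaz]
  Rule 2 Nasal Assimilation: no change — [kukolaz]
  Rule 3 Cluster Epenthesis: no change — [kukolaz]
  Rule 4 Voicing Between Vowels: [kukolaz] → [kugolaz]

[yeyizodis], [kugolaz]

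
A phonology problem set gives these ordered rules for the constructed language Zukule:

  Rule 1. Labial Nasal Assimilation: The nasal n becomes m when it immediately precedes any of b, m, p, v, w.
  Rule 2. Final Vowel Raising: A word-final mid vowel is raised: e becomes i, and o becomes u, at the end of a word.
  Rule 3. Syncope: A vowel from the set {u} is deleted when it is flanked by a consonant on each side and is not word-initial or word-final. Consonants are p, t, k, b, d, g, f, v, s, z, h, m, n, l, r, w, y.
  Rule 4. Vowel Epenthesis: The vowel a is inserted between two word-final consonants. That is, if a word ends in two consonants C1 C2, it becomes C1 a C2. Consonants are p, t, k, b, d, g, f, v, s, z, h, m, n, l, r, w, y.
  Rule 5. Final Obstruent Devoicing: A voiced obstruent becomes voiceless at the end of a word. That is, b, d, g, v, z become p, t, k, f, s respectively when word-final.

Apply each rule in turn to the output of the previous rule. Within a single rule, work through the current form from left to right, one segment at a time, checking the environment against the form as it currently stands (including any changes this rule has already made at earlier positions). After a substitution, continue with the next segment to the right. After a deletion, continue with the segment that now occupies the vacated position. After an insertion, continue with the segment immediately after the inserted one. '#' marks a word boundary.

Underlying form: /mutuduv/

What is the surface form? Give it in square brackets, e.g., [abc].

[mtdaf]

Rule 1 Labial Nasal Assimilation: no change — [mutuduv]
Rule 2 Final Vowel Raising: no change — [mutuduv]
Rule 3 Syncope: [mutuduv] → [mtdv]
Rule 4 Vowel Epenthesis: [mtdv] → [mtdav]
Rule 5 Final Obstruent Devoicing: [mtdav] → [mtdaf]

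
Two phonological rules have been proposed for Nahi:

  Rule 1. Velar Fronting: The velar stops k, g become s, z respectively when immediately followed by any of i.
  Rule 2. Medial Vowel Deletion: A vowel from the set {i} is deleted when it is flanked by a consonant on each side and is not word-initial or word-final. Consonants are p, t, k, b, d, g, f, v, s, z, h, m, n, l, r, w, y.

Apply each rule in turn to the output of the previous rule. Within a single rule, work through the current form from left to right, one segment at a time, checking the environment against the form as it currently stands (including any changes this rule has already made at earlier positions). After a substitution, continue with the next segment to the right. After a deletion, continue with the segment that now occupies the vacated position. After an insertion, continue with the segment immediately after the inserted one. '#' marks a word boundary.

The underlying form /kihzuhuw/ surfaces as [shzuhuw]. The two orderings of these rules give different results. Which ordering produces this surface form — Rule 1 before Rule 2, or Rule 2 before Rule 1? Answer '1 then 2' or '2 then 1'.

1 then 2

Order 1 then 2:
  1 Velar Fronting: [kihzuhuw] → [sihzuhuw]
  2 Medial Vowel Deletion: [sihzuhuw] → [shzuhuw]
  result: [shzuhuw]
Order 2 then 1:
  2 Medial Vowel Deletion: [kihzuhuw] → [khzuhuw]
  1 Velar Fronting: no change — [khzuhuw]
  result: [khzuhuw]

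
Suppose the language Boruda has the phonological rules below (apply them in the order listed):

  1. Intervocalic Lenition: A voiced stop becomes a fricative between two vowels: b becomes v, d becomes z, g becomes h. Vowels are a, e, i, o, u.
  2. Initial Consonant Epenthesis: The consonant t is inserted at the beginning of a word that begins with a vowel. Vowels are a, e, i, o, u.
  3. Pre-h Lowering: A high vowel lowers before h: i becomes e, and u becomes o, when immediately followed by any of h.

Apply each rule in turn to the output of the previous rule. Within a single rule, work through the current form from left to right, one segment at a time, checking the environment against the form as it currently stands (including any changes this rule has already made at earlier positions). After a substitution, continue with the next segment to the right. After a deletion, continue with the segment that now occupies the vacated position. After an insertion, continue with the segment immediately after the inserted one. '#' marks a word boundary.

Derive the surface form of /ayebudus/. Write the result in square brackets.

1 Intervocalic Lenition: [ayebudus] → [ayevuzus]
2 Initial Consonant Epenthesis: [ayevuzus] → [tayevuzus]
3 Pre-h Lowering: no change — [tayevuzus]

[tayevuzus]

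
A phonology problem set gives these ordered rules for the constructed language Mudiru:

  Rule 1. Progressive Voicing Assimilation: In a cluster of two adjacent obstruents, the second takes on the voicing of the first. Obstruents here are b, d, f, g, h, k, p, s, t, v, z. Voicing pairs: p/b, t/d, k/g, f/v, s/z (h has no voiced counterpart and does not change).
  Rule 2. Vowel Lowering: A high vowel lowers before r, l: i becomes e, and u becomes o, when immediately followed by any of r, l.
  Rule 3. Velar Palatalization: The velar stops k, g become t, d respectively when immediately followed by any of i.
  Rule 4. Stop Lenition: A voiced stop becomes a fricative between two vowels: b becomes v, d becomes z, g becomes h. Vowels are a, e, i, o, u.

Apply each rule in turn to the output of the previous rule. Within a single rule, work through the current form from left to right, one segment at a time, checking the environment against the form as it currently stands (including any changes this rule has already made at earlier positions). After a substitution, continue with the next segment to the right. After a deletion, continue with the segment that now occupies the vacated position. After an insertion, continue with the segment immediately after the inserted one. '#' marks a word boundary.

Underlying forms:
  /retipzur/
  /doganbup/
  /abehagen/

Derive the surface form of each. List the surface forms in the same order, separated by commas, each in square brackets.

[retipsor], [dohanbup], [avehahen]

/retipzur/:
  Rule 1 Progressive Voicing Assimilation: [retipzur] → [retipsur]
  Rule 2 Vowel Lowering: [retipsur] → [retipsor]
  Rule 3 Velar Palatalization: no change — [retipsor]
  Rule 4 Stop Lenition: no change — [retipsor]
/doganbup/:
  Rule 1 Progressive Voicing Assimilation: no change — [doganbup]
  Rule 2 Vowel Lowering: no change — [doganbup]
  Rule 3 Velar Palatalization: no change — [doganbup]
  Rule 4 Stop Lenition: [doganbup] → [dohanbup]
/abehagen/:
  Rule 1 Progressive Voicing Assimilation: no change — [abehagen]
  Rule 2 Vowel Lowering: no change — [abehagen]
  Rule 3 Velar Palatalization: no change — [abehagen]
  Rule 4 Stop Lenition: [abehagen] → [avehahen]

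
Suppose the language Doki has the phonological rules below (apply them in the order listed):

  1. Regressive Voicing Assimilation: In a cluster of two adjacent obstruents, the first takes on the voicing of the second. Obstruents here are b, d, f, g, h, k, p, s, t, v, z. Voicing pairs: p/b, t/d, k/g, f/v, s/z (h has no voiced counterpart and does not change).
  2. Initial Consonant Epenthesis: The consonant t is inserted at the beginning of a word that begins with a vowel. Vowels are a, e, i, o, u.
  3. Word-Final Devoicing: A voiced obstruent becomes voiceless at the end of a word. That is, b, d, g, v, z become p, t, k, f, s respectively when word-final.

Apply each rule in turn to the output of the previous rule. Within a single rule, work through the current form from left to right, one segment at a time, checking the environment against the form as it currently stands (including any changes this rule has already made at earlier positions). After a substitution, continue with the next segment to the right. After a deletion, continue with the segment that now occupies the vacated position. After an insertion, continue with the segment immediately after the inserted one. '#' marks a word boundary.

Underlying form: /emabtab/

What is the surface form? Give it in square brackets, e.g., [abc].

[temaptap]

1 Regressive Voicing Assimilation: [emabtab] → [emaptab]
2 Initial Consonant Epenthesis: [emaptab] → [temaptab]
3 Word-Final Devoicing: [temaptab] → [temaptap]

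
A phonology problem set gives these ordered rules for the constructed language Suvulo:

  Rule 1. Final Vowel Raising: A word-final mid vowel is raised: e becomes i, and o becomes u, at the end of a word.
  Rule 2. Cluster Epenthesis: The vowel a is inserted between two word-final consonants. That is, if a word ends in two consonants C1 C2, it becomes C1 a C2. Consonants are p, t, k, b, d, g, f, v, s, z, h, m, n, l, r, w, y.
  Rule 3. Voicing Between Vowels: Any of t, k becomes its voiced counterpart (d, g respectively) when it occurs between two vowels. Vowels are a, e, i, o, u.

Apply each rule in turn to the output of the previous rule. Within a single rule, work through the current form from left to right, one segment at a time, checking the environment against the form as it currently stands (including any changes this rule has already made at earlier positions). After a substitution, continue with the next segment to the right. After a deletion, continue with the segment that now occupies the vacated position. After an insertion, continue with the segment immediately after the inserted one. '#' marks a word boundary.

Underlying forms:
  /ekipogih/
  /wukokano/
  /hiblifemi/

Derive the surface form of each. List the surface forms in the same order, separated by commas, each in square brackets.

[egipogih], [wugoganu], [hiblifemi]

/ekipogih/:
  Rule 1 Final Vowel Raising: no change — [ekipogih]
  Rule 2 Cluster Epenthesis: no change — [ekipogih]
  Rule 3 Voicing Between Vowels: [ekipogih] → [egipogih]
/wukokano/:
  Rule 1 Final Vowel Raising: [wukokano] → [wukokanu]
  Rule 2 Cluster Epenthesis: no change — [wukokanu]
  Rule 3 Voicing Between Vowels: [wukokanu] → [wugoganu]
/hiblifemi/:
  Rule 1 Final Vowel Raising: no change — [hiblifemi]
  Rule 2 Cluster Epenthesis: no change — [hiblifemi]
  Rule 3 Voicing Between Vowels: no change — [hiblifemi]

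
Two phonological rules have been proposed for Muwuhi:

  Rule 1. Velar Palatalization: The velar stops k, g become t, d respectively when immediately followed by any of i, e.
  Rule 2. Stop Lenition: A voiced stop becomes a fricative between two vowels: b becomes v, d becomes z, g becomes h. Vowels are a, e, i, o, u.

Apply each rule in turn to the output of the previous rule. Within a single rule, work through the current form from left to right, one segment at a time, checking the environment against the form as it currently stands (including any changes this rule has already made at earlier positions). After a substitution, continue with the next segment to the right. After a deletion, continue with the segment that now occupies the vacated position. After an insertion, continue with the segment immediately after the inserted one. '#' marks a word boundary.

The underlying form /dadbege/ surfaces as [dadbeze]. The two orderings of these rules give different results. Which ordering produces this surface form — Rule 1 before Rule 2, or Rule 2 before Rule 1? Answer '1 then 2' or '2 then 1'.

Order 1 then 2:
  1 Velar Palatalization: [dadbege] → [dadbede]
  2 Stop Lenition: [dadbede] → [dadbeze]
  result: [dadbeze]
Order 2 then 1:
  2 Stop Lenition: [dadbege] → [dadbehe]
  1 Velar Palatalization: no change — [dadbehe]
  result: [dadbehe]

1 then 2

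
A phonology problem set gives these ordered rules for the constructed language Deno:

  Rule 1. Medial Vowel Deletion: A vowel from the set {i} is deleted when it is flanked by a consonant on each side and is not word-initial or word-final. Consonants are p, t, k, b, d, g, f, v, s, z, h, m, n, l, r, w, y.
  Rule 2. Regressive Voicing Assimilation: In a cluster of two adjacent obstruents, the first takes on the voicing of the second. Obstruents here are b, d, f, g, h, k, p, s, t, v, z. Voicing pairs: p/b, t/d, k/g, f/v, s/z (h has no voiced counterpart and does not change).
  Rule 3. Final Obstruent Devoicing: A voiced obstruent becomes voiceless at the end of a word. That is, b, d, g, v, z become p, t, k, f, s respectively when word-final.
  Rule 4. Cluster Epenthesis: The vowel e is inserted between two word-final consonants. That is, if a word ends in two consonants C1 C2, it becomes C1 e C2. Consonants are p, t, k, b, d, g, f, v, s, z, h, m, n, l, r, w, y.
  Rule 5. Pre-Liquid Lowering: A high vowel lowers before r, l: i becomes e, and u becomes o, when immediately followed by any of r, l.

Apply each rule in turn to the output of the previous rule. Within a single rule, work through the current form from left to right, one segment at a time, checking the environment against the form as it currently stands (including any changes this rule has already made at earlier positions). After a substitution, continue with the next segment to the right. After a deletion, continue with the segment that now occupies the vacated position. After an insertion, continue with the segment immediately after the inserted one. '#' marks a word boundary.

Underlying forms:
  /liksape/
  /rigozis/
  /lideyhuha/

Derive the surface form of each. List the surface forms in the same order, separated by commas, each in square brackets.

[lksape], [rgoses], [ldeyhuha]

/liksape/:
  Rule 1 Medial Vowel Deletion: [liksape] → [lksape]
  Rule 2 Regressive Voicing Assimilation: no change — [lksape]
  Rule 3 Final Obstruent Devoicing: no change — [lksape]
  Rule 4 Cluster Epenthesis: no change — [lksape]
  Rule 5 Pre-Liquid Lowering: no change — [lksape]
/rigozis/:
  Rule 1 Medial Vowel Deletion: [rigozis] → [rgozs]
  Rule 2 Regressive Voicing Assimilation: [rgozs] → [rgoss]
  Rule 3 Final Obstruent Devoicing: no change — [rgoss]
  Rule 4 Cluster Epenthesis: [rgoss] → [rgoses]
  Rule 5 Pre-Liquid Lowering: no change — [rgoses]
/lideyhuha/:
  Rule 1 Medial Vowel Deletion: [lideyhuha] → [ldeyhuha]
  Rule 2 Regressive Voicing Assimilation: no change — [ldeyhuha]
  Rule 3 Final Obstruent Devoicing: no change — [ldeyhuha]
  Rule 4 Cluster Epenthesis: no change — [ldeyhuha]
  Rule 5 Pre-Liquid Lowering: no change — [ldeyhuha]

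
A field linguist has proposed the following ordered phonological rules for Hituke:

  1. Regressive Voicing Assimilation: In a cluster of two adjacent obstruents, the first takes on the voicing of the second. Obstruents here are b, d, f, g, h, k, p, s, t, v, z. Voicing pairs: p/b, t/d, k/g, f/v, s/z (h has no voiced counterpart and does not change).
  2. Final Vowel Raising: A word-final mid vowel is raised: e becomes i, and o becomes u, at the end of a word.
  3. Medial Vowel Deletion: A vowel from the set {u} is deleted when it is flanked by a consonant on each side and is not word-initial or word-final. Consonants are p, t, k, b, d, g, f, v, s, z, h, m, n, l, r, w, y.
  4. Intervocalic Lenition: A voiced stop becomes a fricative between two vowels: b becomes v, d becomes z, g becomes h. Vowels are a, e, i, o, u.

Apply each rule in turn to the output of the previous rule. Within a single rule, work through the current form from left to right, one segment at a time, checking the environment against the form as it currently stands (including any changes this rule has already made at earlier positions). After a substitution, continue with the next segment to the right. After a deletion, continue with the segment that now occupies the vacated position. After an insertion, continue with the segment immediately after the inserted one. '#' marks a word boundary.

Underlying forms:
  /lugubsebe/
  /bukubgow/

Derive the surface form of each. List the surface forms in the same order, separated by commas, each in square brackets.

/lugubsebe/:
  1 Regressive Voicing Assimilation: [lugubsebe] → [lugupsebe]
  2 Final Vowel Raising: [lugupsebe] → [lugupsebi]
  3 Medial Vowel Deletion: [lugupsebi] → [lgpsebi]
  4 Intervocalic Lenition: [lgpsebi] → [lgpsevi]
/bukubgow/:
  1 Regressive Voicing Assimilation: no change — [bukubgow]
  2 Final Vowel Raising: no change — [bukubgow]
  3 Medial Vowel Deletion: [bukubgow] → [bkbgow]
  4 Intervocalic Lenition: no change — [bkbgow]

[lgpsevi], [bkbgow]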